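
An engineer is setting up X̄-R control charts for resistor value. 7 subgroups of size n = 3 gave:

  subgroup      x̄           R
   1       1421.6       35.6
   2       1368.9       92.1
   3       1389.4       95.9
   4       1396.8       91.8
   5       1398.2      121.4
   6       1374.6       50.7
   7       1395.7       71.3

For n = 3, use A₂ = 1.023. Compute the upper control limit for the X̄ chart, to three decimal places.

X̄̄ = (1421.6 + 1368.9 + 1389.4 + 1396.8 + 1398.2 + 1374.6 + 1395.7) / 7 = 9745.2000 / 7 = 1392.1714
R̄ = (35.6 + 92.1 + 95.9 + 91.8 + 121.4 + 50.7 + 71.3) / 7 = 558.8000 / 7 = 79.8286
UCL = X̄̄ + A₂·R̄ = 1392.1714 + 1.023 × 79.8286 = 1473.8361

1473.836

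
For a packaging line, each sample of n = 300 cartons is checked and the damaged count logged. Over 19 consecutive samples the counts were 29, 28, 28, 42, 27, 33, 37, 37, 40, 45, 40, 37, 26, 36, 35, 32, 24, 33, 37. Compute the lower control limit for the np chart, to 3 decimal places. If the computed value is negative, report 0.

17.528

p̄ = Σdᵢ / (k·n) = 646 / (19 × 300) = 0.11333
LCL = np̄ − 3·√(np̄(1−p̄)) = 34.0000 − 3 × 5.4906 = 17.5282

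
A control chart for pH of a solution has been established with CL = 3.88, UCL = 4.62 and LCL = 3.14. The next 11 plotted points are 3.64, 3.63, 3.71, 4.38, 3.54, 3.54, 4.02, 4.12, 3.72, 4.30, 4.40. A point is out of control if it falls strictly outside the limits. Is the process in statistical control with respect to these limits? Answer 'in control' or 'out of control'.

in control

All 11 points lie within [3.14, 4.62].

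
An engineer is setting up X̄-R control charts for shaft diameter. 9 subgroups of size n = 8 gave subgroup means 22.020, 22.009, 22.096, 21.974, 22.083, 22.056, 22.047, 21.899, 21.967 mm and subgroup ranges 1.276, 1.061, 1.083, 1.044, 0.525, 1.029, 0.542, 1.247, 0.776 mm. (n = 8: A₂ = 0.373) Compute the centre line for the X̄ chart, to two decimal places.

X̄̄ = (22.020 + 22.009 + 22.096 + 21.974 + 22.083 + 22.056 + 22.047 + 21.899 + 21.967) / 9 = 198.1510 / 9 = 22.0168
CL = X̄̄ = 22.0168

22.02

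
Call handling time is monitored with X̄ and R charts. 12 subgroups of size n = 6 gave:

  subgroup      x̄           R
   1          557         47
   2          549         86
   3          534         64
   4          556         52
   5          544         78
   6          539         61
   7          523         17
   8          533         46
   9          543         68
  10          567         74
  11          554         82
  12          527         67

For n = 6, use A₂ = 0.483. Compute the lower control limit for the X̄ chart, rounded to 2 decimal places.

X̄̄ = (557 + 549 + 534 + 556 + 544 + 539 + 523 + 533 + 543 + 567 + 554 + 527) / 12 = 6526.0000 / 12 = 543.8333
R̄ = (47 + 86 + 64 + 52 + 78 + 61 + 17 + 46 + 68 + 74 + 82 + 67) / 12 = 742.0000 / 12 = 61.8333
LCL = X̄̄ − A₂·R̄ = 543.8333 − 0.483 × 61.8333 = 513.9678

513.97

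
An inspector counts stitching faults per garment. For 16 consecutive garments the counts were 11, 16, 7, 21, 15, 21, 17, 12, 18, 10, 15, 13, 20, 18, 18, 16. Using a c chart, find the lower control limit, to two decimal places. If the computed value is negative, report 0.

c̄ = (11 + 16 + 7 + 21 + 15 + 21 + 17 + 12 + 18 + 10 + 15 + 13 + 20 + 18 + 18 + 16) / 16 = 248 / 16 = 15.5000
LCL = c̄ − 3√c̄ = 15.5000 − 3 × 3.9370 = 3.6890

3.69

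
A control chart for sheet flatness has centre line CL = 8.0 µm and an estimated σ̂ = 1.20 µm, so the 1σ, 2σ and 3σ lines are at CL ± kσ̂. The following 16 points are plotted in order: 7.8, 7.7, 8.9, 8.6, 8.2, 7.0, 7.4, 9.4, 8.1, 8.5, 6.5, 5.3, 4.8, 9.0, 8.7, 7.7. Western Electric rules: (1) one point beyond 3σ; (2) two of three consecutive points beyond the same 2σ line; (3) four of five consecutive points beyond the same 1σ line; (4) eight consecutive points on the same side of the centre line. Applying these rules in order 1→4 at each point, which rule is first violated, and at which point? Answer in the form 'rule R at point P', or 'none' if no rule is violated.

rule 2 at point 13

Zone of each point (C = within 1σ̂, B = 1σ̂–2σ̂, A = 2σ̂–3σ̂, * = beyond 3σ̂; sign = side of CL): 1:-C, 2:-C, 3:+C, 4:+C, 5:+C, 6:-C, 7:-C, 8:+B, 9:+C, 10:+C, 11:-B, 12:-A, 13:-A, 14:+C, 15:+C, 16:-C
Rule 2 (two of three consecutive points beyond the same 2σ limit) is satisfied at point 13.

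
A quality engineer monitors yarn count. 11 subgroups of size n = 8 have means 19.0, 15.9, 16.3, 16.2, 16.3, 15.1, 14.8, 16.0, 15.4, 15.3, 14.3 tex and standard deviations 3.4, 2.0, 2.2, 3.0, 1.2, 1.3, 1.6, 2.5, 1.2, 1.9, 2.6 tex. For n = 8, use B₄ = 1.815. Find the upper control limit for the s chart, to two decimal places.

s̄ = (3.4 + 2.0 + 2.2 + 3.0 + 1.2 + 1.3 + 1.6 + 2.5 + 1.2 + 1.9 + 2.6) / 11 = 2.0818
UCL_s = B₄·s̄ = 1.815 × 2.0818 = 3.7785

3.78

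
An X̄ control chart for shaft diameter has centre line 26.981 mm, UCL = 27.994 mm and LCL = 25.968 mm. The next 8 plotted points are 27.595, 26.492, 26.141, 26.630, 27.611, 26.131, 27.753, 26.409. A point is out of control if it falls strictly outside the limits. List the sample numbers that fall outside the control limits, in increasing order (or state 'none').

All 8 points lie within [25.968, 27.994].

none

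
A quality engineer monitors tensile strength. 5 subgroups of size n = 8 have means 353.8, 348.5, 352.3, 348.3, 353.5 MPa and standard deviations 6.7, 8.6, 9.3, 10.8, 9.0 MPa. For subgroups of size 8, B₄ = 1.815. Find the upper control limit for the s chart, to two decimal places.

s̄ = (6.7 + 8.6 + 9.3 + 10.8 + 9.0) / 5 = 8.8800
UCL_s = B₄·s̄ = 1.815 × 8.8800 = 16.1172

16.12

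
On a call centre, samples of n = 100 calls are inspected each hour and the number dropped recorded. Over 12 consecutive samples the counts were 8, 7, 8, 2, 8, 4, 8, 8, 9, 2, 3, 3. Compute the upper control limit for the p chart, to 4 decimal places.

p̄ = Σdᵢ / (k·n) = 70 / (12 × 100) = 0.05833
UCL = p̄ + 3·√(p̄(1−p̄)/n) = 0.05833 + 3 × √(0.05833×0.94167/100) = 0.05833 + 3 × 0.02344 = 0.12865

0.1286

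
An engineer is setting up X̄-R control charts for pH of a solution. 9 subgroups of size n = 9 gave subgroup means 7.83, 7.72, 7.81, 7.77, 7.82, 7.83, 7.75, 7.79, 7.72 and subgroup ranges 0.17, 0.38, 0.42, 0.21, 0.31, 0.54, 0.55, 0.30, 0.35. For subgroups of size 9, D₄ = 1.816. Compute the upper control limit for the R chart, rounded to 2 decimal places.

R̄ = (0.17 + 0.38 + 0.42 + 0.21 + 0.31 + 0.54 + 0.55 + 0.30 + 0.35) / 9 = 3.2300 / 9 = 0.3589
UCL_R = D₄·R̄ = 1.816 × 0.3589 = 0.6517

0.65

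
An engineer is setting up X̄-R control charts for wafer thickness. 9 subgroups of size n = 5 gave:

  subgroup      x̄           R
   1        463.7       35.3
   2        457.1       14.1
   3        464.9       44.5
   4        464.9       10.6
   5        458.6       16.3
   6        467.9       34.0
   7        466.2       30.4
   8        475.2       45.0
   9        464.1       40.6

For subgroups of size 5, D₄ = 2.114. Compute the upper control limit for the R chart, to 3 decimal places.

R̄ = (35.3 + 14.1 + 44.5 + 10.6 + 16.3 + 34.0 + 30.4 + 45.0 + 40.6) / 9 = 270.8000 / 9 = 30.0889
UCL_R = D₄·R̄ = 2.114 × 30.0889 = 63.6079

63.608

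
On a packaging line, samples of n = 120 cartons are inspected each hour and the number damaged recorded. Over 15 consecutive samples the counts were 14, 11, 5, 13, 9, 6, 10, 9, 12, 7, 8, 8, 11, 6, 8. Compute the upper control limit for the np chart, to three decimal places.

17.848

p̄ = Σdᵢ / (k·n) = 137 / (15 × 120) = 0.07611
UCL = np̄ + 3·√(np̄(1−p̄)) = 9.1333 + 3 × √(9.1333×0.92389) = 9.1333 + 3 × 2.9049 = 17.8479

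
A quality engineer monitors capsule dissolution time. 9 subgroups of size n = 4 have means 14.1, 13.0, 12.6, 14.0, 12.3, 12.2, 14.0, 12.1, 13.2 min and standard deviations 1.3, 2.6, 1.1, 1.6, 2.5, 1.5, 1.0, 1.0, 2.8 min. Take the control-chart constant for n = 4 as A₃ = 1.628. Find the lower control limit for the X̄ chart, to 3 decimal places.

X̄̄ = (14.1 + 13.0 + 12.6 + 14.0 + 12.3 + 12.2 + 14.0 + 12.1 + 13.2) / 9 = 13.0556
s̄ = (1.3 + 2.6 + 1.1 + 1.6 + 2.5 + 1.5 + 1.0 + 1.0 + 2.8) / 9 = 1.7111
LCL = X̄̄ − A₃·s̄ = 13.0556 − 1.628 × 1.7111 = 10.2699

10.270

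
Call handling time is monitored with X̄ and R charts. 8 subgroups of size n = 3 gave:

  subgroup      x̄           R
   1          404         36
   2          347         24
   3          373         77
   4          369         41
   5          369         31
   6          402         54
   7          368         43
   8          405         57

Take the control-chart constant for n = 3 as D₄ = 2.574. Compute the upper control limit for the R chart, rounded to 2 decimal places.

R̄ = (36 + 24 + 77 + 41 + 31 + 54 + 43 + 57) / 8 = 363.0000 / 8 = 45.3750
UCL_R = D₄·R̄ = 2.574 × 45.3750 = 116.7952

116.80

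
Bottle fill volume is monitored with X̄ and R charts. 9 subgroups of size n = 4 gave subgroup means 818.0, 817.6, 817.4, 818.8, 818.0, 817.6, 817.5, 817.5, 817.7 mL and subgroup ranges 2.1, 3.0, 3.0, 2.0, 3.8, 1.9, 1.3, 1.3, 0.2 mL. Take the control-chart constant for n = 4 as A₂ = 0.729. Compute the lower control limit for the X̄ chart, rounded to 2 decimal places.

816.28

X̄̄ = (818.0 + 817.6 + 817.4 + 818.8 + 818.0 + 817.6 + 817.5 + 817.5 + 817.7) / 9 = 7360.1000 / 9 = 817.7889
R̄ = (2.1 + 3.0 + 3.0 + 2.0 + 3.8 + 1.9 + 1.3 + 1.3 + 0.2) / 9 = 18.6000 / 9 = 2.0667
LCL = X̄̄ − A₂·R̄ = 817.7889 − 0.729 × 2.0667 = 816.2823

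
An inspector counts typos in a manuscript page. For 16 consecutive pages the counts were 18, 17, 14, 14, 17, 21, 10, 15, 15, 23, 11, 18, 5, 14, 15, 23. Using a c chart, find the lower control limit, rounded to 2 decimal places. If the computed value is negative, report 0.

c̄ = (18 + 17 + 14 + 14 + 17 + 21 + 10 + 15 + 15 + 23 + 11 + 18 + 5 + 14 + 15 + 23) / 16 = 250 / 16 = 15.6250
LCL = c̄ − 3√c̄ = 15.6250 − 3 × 3.9528 = 3.7665

3.77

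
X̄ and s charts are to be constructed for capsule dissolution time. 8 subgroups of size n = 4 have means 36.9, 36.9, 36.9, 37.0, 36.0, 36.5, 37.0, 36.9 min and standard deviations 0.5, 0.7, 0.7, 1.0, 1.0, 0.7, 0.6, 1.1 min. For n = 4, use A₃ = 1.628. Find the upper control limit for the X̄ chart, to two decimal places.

38.04

X̄̄ = (36.9 + 36.9 + 36.9 + 37.0 + 36.0 + 36.5 + 37.0 + 36.9) / 8 = 36.7625
s̄ = (0.5 + 0.7 + 0.7 + 1.0 + 1.0 + 0.7 + 0.6 + 1.1) / 8 = 0.7875
UCL = X̄̄ + A₃·s̄ = 36.7625 + 1.628 × 0.7875 = 38.0446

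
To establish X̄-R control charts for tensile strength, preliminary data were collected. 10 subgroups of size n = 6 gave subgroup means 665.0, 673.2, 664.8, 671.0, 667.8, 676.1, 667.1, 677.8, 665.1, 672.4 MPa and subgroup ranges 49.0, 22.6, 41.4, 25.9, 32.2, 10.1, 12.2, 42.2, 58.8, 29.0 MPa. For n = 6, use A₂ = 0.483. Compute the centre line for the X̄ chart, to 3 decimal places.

X̄̄ = (665.0 + 673.2 + 664.8 + 671.0 + 667.8 + 676.1 + 667.1 + 677.8 + 665.1 + 672.4) / 10 = 6700.3000 / 10 = 670.0300
CL = X̄̄ = 670.0300

670.030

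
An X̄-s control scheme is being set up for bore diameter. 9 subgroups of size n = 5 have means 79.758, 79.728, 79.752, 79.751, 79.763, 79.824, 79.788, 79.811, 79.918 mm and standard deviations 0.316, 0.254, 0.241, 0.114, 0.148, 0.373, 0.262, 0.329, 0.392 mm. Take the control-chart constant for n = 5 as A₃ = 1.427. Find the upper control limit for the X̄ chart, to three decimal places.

80.173

X̄̄ = (79.758 + 79.728 + 79.752 + 79.751 + 79.763 + 79.824 + 79.788 + 79.811 + 79.918) / 9 = 79.7881
s̄ = (0.316 + 0.254 + 0.241 + 0.114 + 0.148 + 0.373 + 0.262 + 0.329 + 0.392) / 9 = 0.2699
UCL = X̄̄ + A₃·s̄ = 79.7881 + 1.427 × 0.2699 = 80.1732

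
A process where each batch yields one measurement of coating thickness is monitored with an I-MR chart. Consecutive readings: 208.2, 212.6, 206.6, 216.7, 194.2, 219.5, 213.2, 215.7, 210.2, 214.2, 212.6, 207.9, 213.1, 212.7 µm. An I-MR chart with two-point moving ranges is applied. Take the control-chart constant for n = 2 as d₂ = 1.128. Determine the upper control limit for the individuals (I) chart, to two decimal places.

231.39

X̄ = (208.2 + 212.6 + 206.6 + 216.7 + 194.2 + 219.5 + 213.2 + 215.7 + 210.2 + 214.2 + 212.6 + 207.9 + 213.1 + 212.7) / 14 = 211.2429
Moving ranges: 4.4, 6.0, 10.1, 22.5, 25.3, 6.3, 2.5, 5.5, 4.0, 1.6, 4.7, 5.2, 0.4; M̄R̄ = 98.5000 / 13 = 7.5769
UCL = X̄ + 3·M̄R̄/d₂ = 211.2429 + 3 × 7.5769 / 1.128 = 231.3942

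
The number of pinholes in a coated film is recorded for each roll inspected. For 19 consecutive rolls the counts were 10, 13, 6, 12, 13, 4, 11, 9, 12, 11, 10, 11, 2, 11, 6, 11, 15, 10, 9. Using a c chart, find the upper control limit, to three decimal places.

19.176

c̄ = (10 + 13 + 6 + 12 + 13 + 4 + 11 + 9 + 12 + 11 + 10 + 11 + 2 + 11 + 6 + 11 + 15 + 10 + 9) / 19 = 186 / 19 = 9.7895
UCL = c̄ + 3√c̄ = 9.7895 + 3 × √9.7895 = 9.7895 + 3 × 3.1288 = 19.1759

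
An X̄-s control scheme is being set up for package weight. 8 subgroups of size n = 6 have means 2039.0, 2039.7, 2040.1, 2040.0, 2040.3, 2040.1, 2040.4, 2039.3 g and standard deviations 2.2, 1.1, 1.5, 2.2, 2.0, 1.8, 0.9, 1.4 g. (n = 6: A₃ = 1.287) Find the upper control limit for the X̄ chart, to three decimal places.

2041.970

X̄̄ = (2039.0 + 2039.7 + 2040.1 + 2040.0 + 2040.3 + 2040.1 + 2040.4 + 2039.3) / 8 = 2039.8625
s̄ = (2.2 + 1.1 + 1.5 + 2.2 + 2.0 + 1.8 + 0.9 + 1.4) / 8 = 1.6375
UCL = X̄̄ + A₃·s̄ = 2039.8625 + 1.287 × 1.6375 = 2041.9700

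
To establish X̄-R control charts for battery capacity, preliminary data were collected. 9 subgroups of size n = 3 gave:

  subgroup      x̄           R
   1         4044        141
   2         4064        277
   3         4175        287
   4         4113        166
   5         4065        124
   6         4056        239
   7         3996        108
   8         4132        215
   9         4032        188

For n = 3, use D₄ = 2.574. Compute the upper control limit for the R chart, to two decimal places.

R̄ = (141 + 277 + 287 + 166 + 124 + 239 + 108 + 215 + 188) / 9 = 1745.0000 / 9 = 193.8889
UCL_R = D₄·R̄ = 2.574 × 193.8889 = 499.0700

499.07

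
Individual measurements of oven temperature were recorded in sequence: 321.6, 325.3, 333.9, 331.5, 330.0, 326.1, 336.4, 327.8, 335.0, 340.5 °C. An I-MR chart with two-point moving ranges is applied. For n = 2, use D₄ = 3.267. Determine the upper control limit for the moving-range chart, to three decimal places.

Moving ranges: 3.7, 8.6, 2.4, 1.5, 3.9, 10.3, 8.6, 7.2, 5.5; M̄R̄ = 51.7000 / 9 = 5.7444
UCL_MR = D₄·M̄R̄ = 3.267 × 5.7444 = 18.7671

18.767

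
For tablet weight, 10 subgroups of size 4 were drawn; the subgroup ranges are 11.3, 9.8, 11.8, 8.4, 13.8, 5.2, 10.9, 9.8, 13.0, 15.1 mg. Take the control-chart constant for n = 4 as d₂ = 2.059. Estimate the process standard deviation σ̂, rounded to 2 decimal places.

5.30

R̄ = (11.3 + 9.8 + 11.8 + 8.4 + 13.8 + 5.2 + 10.9 + 9.8 + 13.0 + 15.1) / 10 = 10.9100
σ̂ = R̄ / d₂ = 10.9100 / 2.059 = 5.2987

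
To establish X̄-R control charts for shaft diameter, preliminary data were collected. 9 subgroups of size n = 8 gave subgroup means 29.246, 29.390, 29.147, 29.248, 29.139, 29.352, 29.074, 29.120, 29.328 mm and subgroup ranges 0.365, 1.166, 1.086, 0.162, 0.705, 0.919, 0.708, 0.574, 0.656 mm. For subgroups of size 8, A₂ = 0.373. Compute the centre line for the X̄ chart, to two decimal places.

X̄̄ = (29.246 + 29.390 + 29.147 + 29.248 + 29.139 + 29.352 + 29.074 + 29.120 + 29.328) / 9 = 263.0440 / 9 = 29.2271
CL = X̄̄ = 29.2271

29.23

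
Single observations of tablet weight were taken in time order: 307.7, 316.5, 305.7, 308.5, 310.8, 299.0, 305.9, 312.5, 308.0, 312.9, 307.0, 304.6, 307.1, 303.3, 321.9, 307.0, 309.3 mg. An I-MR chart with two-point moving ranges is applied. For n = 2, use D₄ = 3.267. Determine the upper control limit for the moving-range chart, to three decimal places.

Moving ranges: 8.8, 10.8, 2.8, 2.3, 11.8, 6.9, 6.6, 4.5, 4.9, 5.9, 2.4, 2.5, 3.8, 18.6, 14.9, 2.3; M̄R̄ = 109.8000 / 16 = 6.8625
UCL_MR = D₄·M̄R̄ = 3.267 × 6.8625 = 22.4198

22.420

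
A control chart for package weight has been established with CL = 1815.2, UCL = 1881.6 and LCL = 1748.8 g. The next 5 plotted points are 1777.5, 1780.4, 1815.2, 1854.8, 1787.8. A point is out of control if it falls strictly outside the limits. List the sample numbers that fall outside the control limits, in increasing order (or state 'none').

none

All 5 points lie within [1748.8, 1881.6].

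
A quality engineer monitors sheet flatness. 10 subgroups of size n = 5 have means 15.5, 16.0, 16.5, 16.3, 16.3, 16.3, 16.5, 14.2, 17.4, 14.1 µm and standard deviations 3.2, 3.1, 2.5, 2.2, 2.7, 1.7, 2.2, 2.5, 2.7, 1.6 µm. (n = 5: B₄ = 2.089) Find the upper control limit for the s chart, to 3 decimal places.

5.097

s̄ = (3.2 + 3.1 + 2.5 + 2.2 + 2.7 + 1.7 + 2.2 + 2.5 + 2.7 + 1.6) / 10 = 2.4400
UCL_s = B₄·s̄ = 2.089 × 2.4400 = 5.0972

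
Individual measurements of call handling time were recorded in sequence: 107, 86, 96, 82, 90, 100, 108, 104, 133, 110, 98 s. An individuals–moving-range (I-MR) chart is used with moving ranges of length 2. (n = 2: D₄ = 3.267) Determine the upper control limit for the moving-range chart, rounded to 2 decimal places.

Moving ranges: 21, 10, 14, 8, 10, 8, 4, 29, 23, 12; M̄R̄ = 139.0000 / 10 = 13.9000
UCL_MR = D₄·M̄R̄ = 3.267 × 13.9000 = 45.4113

45.41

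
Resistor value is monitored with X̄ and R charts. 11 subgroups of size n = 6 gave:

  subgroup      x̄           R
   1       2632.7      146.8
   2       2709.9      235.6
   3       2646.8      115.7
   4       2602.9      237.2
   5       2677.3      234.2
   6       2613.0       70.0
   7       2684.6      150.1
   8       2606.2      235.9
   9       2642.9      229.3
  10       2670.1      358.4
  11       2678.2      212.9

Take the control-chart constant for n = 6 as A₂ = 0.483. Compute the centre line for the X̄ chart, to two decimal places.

2651.33

X̄̄ = (2632.7 + 2709.9 + 2646.8 + 2602.9 + 2677.3 + 2613.0 + 2684.6 + 2606.2 + 2642.9 + 2670.1 + 2678.2) / 11 = 29164.6000 / 11 = 2651.3273
CL = X̄̄ = 2651.3273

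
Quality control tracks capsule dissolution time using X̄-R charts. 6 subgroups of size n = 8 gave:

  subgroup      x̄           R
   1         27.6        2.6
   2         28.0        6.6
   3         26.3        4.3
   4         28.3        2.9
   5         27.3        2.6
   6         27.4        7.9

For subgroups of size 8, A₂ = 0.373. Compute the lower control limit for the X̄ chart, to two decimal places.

X̄̄ = (27.6 + 28.0 + 26.3 + 28.3 + 27.3 + 27.4) / 6 = 164.9000 / 6 = 27.4833
R̄ = (2.6 + 6.6 + 4.3 + 2.9 + 2.6 + 7.9) / 6 = 26.9000 / 6 = 4.4833
LCL = X̄̄ − A₂·R̄ = 27.4833 − 0.373 × 4.4833 = 25.8111

25.81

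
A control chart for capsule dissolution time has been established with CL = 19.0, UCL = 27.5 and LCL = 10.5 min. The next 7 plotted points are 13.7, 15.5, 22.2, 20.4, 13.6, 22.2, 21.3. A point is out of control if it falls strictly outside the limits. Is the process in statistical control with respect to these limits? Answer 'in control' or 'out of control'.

All 7 points lie within [10.5, 27.5].

in control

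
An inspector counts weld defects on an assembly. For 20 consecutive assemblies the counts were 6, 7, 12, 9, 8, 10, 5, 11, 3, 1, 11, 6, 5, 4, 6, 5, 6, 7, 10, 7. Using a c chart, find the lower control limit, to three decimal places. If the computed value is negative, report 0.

0.000

c̄ = (6 + 7 + 12 + 9 + 8 + 10 + 5 + 11 + 3 + 1 + 11 + 6 + 5 + 4 + 6 + 5 + 6 + 7 + 10 + 7) / 20 = 139 / 20 = 6.9500
LCL = c̄ − 3√c̄ = 6.9500 − 3 × 2.6363 = -0.9589 → 0 (cannot be negative)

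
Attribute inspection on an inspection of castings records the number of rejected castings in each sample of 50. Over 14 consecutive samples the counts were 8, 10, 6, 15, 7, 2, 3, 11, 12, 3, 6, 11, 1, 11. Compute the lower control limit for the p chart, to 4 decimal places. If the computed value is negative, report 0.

p̄ = Σdᵢ / (k·n) = 106 / (14 × 50) = 0.15143
LCL = p̄ − 3·√(p̄(1−p̄)/n) = 0.15143 − 3 × 0.05069 = -0.00066 → 0 (negative, so LCL = 0)

0.0000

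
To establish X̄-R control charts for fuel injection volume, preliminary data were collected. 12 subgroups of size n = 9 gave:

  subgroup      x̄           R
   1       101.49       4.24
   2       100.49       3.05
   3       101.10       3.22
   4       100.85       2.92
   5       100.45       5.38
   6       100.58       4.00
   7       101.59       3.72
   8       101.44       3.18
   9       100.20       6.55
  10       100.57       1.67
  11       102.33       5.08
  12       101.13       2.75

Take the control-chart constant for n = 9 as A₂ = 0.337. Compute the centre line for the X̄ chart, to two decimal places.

101.02

X̄̄ = (101.49 + 100.49 + 101.10 + 100.85 + 100.45 + 100.58 + 101.59 + 101.44 + 100.20 + 100.57 + 102.33 + 101.13) / 12 = 1212.2200 / 12 = 101.0183
CL = X̄̄ = 101.0183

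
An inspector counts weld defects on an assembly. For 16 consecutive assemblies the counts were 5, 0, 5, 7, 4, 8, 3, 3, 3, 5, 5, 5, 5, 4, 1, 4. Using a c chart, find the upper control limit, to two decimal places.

10.33

c̄ = (5 + 0 + 5 + 7 + 4 + 8 + 3 + 3 + 3 + 5 + 5 + 5 + 5 + 4 + 1 + 4) / 16 = 67 / 16 = 4.1875
UCL = c̄ + 3√c̄ = 4.1875 + 3 × √4.1875 = 4.1875 + 3 × 2.0463 = 10.3265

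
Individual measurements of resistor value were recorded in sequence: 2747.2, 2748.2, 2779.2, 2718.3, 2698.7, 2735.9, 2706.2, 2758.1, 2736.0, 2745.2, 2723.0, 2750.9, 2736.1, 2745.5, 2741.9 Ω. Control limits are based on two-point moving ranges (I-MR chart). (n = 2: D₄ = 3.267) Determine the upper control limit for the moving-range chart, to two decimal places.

Moving ranges: 1.0, 31.0, 60.9, 19.6, 37.2, 29.7, 51.9, 22.1, 9.2, 22.2, 27.9, 14.8, 9.4, 3.6; M̄R̄ = 340.5000 / 14 = 24.3214
UCL_MR = D₄·M̄R̄ = 3.267 × 24.3214 = 79.4581

79.46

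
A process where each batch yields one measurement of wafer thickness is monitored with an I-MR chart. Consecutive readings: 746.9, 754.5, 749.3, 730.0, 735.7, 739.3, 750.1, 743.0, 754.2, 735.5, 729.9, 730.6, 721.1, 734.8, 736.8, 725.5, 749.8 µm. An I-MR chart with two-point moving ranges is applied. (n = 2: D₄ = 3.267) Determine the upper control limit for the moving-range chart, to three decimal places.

Moving ranges: 7.6, 5.2, 19.3, 5.7, 3.6, 10.8, 7.1, 11.2, 18.7, 5.6, 0.7, 9.5, 13.7, 2.0, 11.3, 24.3; M̄R̄ = 156.3000 / 16 = 9.7688
UCL_MR = D₄·M̄R̄ = 3.267 × 9.7688 = 31.9145

31.915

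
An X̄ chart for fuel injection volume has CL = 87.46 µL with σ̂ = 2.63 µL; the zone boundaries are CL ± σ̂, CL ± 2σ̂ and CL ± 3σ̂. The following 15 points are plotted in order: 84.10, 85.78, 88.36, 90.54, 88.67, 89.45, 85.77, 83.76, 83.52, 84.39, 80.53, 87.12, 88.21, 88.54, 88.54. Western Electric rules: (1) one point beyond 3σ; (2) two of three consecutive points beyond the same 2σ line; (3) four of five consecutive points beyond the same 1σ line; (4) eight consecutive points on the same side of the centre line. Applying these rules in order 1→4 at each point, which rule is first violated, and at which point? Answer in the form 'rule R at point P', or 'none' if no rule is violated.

rule 3 at point 11

Zone of each point (C = within 1σ̂, B = 1σ̂–2σ̂, A = 2σ̂–3σ̂, * = beyond 3σ̂; sign = side of CL): 1:-B, 2:-C, 3:+C, 4:+B, 5:+C, 6:+C, 7:-C, 8:-B, 9:-B, 10:-B, 11:-A, 12:-C, 13:+C, 14:+C, 15:+C
Rule 3 (four of five consecutive points beyond the same 1σ limit) is satisfied at point 11.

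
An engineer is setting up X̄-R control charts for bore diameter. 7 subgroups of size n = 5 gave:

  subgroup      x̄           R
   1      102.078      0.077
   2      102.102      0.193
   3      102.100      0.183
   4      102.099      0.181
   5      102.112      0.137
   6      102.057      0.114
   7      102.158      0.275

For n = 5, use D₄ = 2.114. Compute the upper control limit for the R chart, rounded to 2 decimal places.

0.35

R̄ = (0.077 + 0.193 + 0.183 + 0.181 + 0.137 + 0.114 + 0.275) / 7 = 1.1600 / 7 = 0.1657
UCL_R = D₄·R̄ = 2.114 × 0.1657 = 0.3503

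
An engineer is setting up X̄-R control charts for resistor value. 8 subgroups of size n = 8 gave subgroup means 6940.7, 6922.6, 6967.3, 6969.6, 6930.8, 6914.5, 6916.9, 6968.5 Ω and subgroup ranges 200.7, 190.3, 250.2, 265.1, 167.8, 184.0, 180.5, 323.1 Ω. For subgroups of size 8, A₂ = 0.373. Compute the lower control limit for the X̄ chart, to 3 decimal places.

X̄̄ = (6940.7 + 6922.6 + 6967.3 + 6969.6 + 6930.8 + 6914.5 + 6916.9 + 6968.5) / 8 = 55530.9000 / 8 = 6941.3625
R̄ = (200.7 + 190.3 + 250.2 + 265.1 + 167.8 + 184.0 + 180.5 + 323.1) / 8 = 1761.7000 / 8 = 220.2125
LCL = X̄̄ − A₂·R̄ = 6941.3625 − 0.373 × 220.2125 = 6859.2232

6859.223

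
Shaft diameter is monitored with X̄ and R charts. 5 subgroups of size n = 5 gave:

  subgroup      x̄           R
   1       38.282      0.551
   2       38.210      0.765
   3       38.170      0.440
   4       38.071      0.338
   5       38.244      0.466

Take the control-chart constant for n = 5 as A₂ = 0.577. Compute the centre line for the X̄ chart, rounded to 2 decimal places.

X̄̄ = (38.282 + 38.210 + 38.170 + 38.071 + 38.244) / 5 = 190.9770 / 5 = 38.1954
CL = X̄̄ = 38.1954

38.20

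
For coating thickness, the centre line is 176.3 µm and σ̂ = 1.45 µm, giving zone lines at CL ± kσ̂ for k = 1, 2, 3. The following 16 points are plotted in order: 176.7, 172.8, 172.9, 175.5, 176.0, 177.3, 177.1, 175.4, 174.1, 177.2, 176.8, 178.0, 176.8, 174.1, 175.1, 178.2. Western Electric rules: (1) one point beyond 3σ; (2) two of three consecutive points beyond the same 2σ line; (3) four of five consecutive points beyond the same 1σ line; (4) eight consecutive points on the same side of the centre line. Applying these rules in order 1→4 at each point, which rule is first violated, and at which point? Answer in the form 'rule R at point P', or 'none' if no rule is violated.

Zone of each point (C = within 1σ̂, B = 1σ̂–2σ̂, A = 2σ̂–3σ̂, * = beyond 3σ̂; sign = side of CL): 1:+C, 2:-A, 3:-A, 4:-C, 5:-C, 6:+C, 7:+C, 8:-C, 9:-B, 10:+C, 11:+C, 12:+B, 13:+C, 14:-B, 15:-C, 16:+B
Rule 2 (two of three consecutive points beyond the same 2σ limit) is satisfied at point 3.

rule 2 at point 3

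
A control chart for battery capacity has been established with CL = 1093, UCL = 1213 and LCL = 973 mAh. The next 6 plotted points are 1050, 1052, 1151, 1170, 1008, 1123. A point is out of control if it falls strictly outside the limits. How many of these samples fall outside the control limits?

0

All 6 points lie within [973, 1213].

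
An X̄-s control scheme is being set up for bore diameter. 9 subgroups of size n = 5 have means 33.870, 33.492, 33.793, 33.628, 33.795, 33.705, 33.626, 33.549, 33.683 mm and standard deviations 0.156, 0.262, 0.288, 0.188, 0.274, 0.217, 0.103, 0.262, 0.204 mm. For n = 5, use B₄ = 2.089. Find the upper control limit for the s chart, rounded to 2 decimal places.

s̄ = (0.156 + 0.262 + 0.288 + 0.188 + 0.274 + 0.217 + 0.103 + 0.262 + 0.204) / 9 = 0.2171
UCL_s = B₄·s̄ = 2.089 × 0.2171 = 0.4535

0.45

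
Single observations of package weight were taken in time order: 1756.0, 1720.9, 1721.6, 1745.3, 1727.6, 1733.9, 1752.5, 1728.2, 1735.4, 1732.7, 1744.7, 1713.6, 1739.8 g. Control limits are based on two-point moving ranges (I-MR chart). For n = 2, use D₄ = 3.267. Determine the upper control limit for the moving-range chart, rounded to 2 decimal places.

Moving ranges: 35.1, 0.7, 23.7, 17.7, 6.3, 18.6, 24.3, 7.2, 2.7, 12.0, 31.1, 26.2; M̄R̄ = 205.6000 / 12 = 17.1333
UCL_MR = D₄·M̄R̄ = 3.267 × 17.1333 = 55.9746

55.97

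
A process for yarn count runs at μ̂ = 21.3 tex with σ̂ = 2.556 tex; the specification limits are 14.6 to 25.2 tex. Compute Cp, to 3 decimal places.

0.691

Cp = (USL − LSL) / (6σ̂) = (25.2 − 14.6) / (6 × 2.556) = 10.6000 / 15.3360 = 0.6912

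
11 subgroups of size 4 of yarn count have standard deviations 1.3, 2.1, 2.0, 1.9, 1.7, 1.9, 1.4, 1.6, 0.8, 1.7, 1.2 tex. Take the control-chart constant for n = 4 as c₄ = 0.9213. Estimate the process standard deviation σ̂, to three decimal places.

1.737

s̄ = (1.3 + 2.1 + 2.0 + 1.9 + 1.7 + 1.9 + 1.4 + 1.6 + 0.8 + 1.7 + 1.2) / 11 = 1.6000
σ̂ = s̄ / c₄ = 1.6000 / 0.9213 = 1.7367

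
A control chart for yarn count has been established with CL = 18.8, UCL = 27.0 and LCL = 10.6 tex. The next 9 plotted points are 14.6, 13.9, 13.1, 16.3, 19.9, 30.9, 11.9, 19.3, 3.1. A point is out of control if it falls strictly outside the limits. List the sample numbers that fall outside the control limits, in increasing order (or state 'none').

6, 9

Compare each point to [10.6, 27.0]: sample 6 = 30.9 > UCL; sample 9 = 3.1 < LCL.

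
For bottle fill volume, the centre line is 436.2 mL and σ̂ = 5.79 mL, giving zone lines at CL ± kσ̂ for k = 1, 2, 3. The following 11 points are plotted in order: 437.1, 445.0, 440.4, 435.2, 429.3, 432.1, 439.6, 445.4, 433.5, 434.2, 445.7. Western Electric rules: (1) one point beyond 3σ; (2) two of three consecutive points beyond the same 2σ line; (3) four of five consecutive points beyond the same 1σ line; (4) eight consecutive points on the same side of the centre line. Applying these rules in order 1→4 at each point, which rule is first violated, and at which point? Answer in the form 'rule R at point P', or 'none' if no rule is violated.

Zone of each point (C = within 1σ̂, B = 1σ̂–2σ̂, A = 2σ̂–3σ̂, * = beyond 3σ̂; sign = side of CL): 1:+C, 2:+B, 3:+C, 4:-C, 5:-B, 6:-C, 7:+C, 8:+B, 9:-C, 10:-C, 11:+B
No rule fires across all 11 points.

none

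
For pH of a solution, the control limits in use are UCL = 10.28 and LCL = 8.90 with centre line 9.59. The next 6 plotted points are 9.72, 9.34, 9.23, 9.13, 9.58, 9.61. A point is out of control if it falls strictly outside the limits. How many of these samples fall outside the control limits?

0

All 6 points lie within [8.90, 10.28].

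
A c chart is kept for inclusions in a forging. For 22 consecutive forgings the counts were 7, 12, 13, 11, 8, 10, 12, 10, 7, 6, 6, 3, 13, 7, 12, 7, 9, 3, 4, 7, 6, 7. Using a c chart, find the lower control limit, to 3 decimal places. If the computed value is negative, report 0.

0.000

c̄ = (7 + 12 + 13 + 11 + 8 + 10 + 12 + 10 + 7 + 6 + 6 + 3 + 13 + 7 + 12 + 7 + 9 + 3 + 4 + 7 + 6 + 7) / 22 = 180 / 22 = 8.1818
LCL = c̄ − 3√c̄ = 8.1818 − 3 × 2.8604 = -0.3993 → 0 (cannot be negative)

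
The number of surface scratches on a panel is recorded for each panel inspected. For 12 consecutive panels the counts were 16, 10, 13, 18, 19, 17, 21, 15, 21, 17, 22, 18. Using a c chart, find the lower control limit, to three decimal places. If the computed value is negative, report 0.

c̄ = (16 + 10 + 13 + 18 + 19 + 17 + 21 + 15 + 21 + 17 + 22 + 18) / 12 = 207 / 12 = 17.2500
LCL = c̄ − 3√c̄ = 17.2500 − 3 × 4.1533 = 4.7901

4.790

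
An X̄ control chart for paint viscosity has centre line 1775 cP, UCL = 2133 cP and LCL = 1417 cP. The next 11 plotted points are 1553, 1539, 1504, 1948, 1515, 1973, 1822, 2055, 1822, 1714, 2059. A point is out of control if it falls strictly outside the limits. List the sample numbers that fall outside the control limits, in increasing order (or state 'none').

All 11 points lie within [1417, 2133].

none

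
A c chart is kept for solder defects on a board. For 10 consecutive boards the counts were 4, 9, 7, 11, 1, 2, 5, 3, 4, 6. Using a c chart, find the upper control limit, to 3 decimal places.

c̄ = (4 + 9 + 7 + 11 + 1 + 2 + 5 + 3 + 4 + 6) / 10 = 52 / 10 = 5.2000
UCL = c̄ + 3√c̄ = 5.2000 + 3 × √5.2000 = 5.2000 + 3 × 2.2804 = 12.0411

12.041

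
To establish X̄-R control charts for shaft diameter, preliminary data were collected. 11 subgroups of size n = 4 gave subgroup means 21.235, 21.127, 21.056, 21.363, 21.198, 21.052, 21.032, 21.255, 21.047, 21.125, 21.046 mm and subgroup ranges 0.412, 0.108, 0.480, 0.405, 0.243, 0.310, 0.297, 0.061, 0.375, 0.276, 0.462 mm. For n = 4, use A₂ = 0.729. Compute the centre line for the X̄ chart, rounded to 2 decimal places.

21.14

X̄̄ = (21.235 + 21.127 + 21.056 + 21.363 + 21.198 + 21.052 + 21.032 + 21.255 + 21.047 + 21.125 + 21.046) / 11 = 232.5360 / 11 = 21.1396
CL = X̄̄ = 21.1396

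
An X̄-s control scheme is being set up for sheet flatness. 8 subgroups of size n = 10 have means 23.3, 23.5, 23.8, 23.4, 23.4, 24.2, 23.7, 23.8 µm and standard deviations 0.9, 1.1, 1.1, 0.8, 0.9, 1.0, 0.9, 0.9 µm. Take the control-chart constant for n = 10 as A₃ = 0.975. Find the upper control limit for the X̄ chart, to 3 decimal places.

X̄̄ = (23.3 + 23.5 + 23.8 + 23.4 + 23.4 + 24.2 + 23.7 + 23.8) / 8 = 23.6375
s̄ = (0.9 + 1.1 + 1.1 + 0.8 + 0.9 + 1.0 + 0.9 + 0.9) / 8 = 0.9500
UCL = X̄̄ + A₃·s̄ = 23.6375 + 0.975 × 0.9500 = 24.5637

24.564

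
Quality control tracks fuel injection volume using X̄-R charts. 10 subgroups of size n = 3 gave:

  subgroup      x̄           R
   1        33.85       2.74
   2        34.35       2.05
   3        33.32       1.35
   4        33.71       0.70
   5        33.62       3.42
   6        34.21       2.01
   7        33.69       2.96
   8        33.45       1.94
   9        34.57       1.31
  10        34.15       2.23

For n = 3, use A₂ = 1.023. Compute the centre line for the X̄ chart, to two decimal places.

33.89

X̄̄ = (33.85 + 34.35 + 33.32 + 33.71 + 33.62 + 34.21 + 33.69 + 33.45 + 34.57 + 34.15) / 10 = 338.9200 / 10 = 33.8920
CL = X̄̄ = 33.8920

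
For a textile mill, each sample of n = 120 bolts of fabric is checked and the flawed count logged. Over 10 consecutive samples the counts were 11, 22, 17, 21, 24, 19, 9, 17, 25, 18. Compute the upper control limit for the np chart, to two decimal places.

p̄ = Σdᵢ / (k·n) = 183 / (10 × 120) = 0.15250
UCL = np̄ + 3·√(np̄(1−p̄)) = 18.3000 + 3 × √(18.3000×0.84750) = 18.3000 + 3 × 3.9382 = 30.1145

30.11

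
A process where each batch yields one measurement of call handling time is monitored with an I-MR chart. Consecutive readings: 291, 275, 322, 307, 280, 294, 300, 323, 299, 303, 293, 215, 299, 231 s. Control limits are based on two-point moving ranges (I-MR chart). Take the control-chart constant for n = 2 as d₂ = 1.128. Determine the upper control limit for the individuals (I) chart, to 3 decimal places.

373.106

X̄ = (291 + 275 + 322 + 307 + 280 + 294 + 300 + 323 + 299 + 303 + 293 + 215 + 299 + 231) / 14 = 288.0000
Moving ranges: 16, 47, 15, 27, 14, 6, 23, 24, 4, 10, 78, 84, 68; M̄R̄ = 416.0000 / 13 = 32.0000
UCL = X̄ + 3·M̄R̄/d₂ = 288.0000 + 3 × 32.0000 / 1.128 = 373.1064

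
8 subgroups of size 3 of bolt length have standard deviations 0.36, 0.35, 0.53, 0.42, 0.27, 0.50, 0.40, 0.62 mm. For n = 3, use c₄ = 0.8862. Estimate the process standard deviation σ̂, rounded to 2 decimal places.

s̄ = (0.36 + 0.35 + 0.53 + 0.42 + 0.27 + 0.50 + 0.40 + 0.62) / 8 = 0.4313
σ̂ = s̄ / c₄ = 0.4313 / 0.8862 = 0.4866

0.49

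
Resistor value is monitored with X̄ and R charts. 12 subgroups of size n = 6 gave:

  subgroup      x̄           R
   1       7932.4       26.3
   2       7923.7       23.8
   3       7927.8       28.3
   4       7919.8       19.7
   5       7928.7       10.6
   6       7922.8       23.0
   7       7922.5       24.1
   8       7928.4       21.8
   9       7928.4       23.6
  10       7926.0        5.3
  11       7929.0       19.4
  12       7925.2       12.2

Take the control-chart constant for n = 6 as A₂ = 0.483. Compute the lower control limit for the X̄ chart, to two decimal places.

X̄̄ = (7932.4 + 7923.7 + 7927.8 + 7919.8 + 7928.7 + 7922.8 + 7922.5 + 7928.4 + 7928.4 + 7926.0 + 7929.0 + 7925.2) / 12 = 95114.7000 / 12 = 7926.2250
R̄ = (26.3 + 23.8 + 28.3 + 19.7 + 10.6 + 23.0 + 24.1 + 21.8 + 23.6 + 5.3 + 19.4 + 12.2) / 12 = 238.1000 / 12 = 19.8417
LCL = X̄̄ − A₂·R̄ = 7926.2250 − 0.483 × 19.8417 = 7916.6415

7916.64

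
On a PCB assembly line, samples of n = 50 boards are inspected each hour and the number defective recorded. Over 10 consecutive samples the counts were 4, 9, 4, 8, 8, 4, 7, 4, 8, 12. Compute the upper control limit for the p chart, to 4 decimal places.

p̄ = Σdᵢ / (k·n) = 68 / (10 × 50) = 0.13600
UCL = p̄ + 3·√(p̄(1−p̄)/n) = 0.13600 + 3 × √(0.13600×0.86400/50) = 0.13600 + 3 × 0.04848 = 0.28143

0.2814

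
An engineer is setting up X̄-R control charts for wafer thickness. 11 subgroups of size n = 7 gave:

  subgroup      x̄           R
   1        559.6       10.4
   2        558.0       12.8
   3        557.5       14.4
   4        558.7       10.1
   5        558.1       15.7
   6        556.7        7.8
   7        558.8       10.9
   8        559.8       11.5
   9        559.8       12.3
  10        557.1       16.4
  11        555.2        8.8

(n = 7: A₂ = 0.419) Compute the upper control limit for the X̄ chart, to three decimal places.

X̄̄ = (559.6 + 558.0 + 557.5 + 558.7 + 558.1 + 556.7 + 558.8 + 559.8 + 559.8 + 557.1 + 555.2) / 11 = 6139.3000 / 11 = 558.1182
R̄ = (10.4 + 12.8 + 14.4 + 10.1 + 15.7 + 7.8 + 10.9 + 11.5 + 12.3 + 16.4 + 8.8) / 11 = 131.1000 / 11 = 11.9182
UCL = X̄̄ + A₂·R̄ = 558.1182 + 0.419 × 11.9182 = 563.1119

563.112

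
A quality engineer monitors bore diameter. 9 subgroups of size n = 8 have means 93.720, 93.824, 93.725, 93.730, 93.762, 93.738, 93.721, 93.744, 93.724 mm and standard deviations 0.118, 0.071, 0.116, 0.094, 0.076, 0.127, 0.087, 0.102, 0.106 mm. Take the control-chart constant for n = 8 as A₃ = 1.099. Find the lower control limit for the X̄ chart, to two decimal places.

X̄̄ = (93.720 + 93.824 + 93.725 + 93.730 + 93.762 + 93.738 + 93.721 + 93.744 + 93.724) / 9 = 93.7431
s̄ = (0.118 + 0.071 + 0.116 + 0.094 + 0.076 + 0.127 + 0.087 + 0.102 + 0.106) / 9 = 0.0997
LCL = X̄̄ − A₃·s̄ = 93.7431 − 1.099 × 0.0997 = 93.6336

93.63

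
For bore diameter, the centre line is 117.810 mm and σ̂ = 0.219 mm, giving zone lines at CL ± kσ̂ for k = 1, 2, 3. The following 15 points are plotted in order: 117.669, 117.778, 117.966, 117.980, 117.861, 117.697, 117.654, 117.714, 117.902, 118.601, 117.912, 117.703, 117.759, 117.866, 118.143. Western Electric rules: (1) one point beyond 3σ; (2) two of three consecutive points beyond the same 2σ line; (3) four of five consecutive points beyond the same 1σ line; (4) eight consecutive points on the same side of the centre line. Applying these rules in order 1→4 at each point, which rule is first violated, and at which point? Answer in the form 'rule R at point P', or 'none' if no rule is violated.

Zone of each point (C = within 1σ̂, B = 1σ̂–2σ̂, A = 2σ̂–3σ̂, * = beyond 3σ̂; sign = side of CL): 1:-C, 2:-C, 3:+C, 4:+C, 5:+C, 6:-C, 7:-C, 8:-C, 9:+C, 10:+*, 11:+C, 12:-C, 13:-C, 14:+C, 15:+B
Rule 1 (one point beyond the 3σ limits) is satisfied at point 10.

rule 1 at point 10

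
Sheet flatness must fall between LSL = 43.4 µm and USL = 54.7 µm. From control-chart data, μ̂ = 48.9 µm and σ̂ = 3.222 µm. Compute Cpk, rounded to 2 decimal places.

Cpu = (USL − μ̂) / (3σ̂) = (54.7 − 48.9) / (3 × 3.222) = 0.6000; Cpl = (μ̂ − LSL) / (3σ̂) = (48.9 − 43.4) / (3 × 3.222) = 0.5690; Cpk = min(Cpu, Cpl) = 0.5690

0.57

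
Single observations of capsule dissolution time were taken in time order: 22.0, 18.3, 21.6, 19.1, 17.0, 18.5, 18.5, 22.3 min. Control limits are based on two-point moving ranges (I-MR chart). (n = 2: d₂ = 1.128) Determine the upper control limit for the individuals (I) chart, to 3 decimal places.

X̄ = (22.0 + 18.3 + 21.6 + 19.1 + 17.0 + 18.5 + 18.5 + 22.3) / 8 = 19.6625
Moving ranges: 3.7, 3.3, 2.5, 2.1, 1.5, 0.0, 3.8; M̄R̄ = 16.9000 / 7 = 2.4143
UCL = X̄ + 3·M̄R̄/d₂ = 19.6625 + 3 × 2.4143 / 1.128 = 26.0835

26.083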